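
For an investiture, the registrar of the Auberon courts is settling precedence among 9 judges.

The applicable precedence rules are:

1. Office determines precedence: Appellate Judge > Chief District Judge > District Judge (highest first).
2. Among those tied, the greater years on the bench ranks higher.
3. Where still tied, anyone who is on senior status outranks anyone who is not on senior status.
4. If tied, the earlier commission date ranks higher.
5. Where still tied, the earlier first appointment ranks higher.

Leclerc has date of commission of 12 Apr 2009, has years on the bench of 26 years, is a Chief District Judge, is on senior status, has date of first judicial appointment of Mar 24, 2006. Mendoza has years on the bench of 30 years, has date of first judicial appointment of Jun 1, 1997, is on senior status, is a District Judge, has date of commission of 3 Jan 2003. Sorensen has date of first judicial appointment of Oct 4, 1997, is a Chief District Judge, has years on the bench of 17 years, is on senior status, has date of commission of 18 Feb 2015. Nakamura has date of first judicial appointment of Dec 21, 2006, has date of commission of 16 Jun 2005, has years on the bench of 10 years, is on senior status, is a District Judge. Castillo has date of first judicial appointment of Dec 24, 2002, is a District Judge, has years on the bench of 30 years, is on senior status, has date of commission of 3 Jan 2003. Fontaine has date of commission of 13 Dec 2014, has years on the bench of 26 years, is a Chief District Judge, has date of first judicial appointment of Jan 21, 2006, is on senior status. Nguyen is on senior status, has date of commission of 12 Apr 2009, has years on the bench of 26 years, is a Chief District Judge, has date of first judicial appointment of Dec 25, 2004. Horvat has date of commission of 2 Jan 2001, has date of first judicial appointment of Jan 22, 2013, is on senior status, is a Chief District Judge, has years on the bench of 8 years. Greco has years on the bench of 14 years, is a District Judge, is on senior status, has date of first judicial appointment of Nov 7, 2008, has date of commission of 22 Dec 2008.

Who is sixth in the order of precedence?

Mendoza

By office: Nguyen, Leclerc, Fontaine, Sorensen and Horvat (Chief District Judge); then Mendoza, Castillo, Greco and Nakamura (District Judge).
Among Nguyen, Leclerc, Fontaine, Sorensen and Horvat, by years on the bench (higher first): Nguyen, Leclerc and Fontaine (26 years) before Sorensen (17 years) before Horvat (8 years).
Nguyen, Leclerc and Fontaine are each on senior status, so the next rule applies.
Among Nguyen, Leclerc and Fontaine, by date of commission (earlier first): Nguyen and Leclerc (12 Apr 2009) before Fontaine (13 Dec 2014).
Among Nguyen and Leclerc, by date of first judicial appointment (earlier first): Nguyen (Dec 25, 2004) before Leclerc (Mar 24, 2006).
Among Mendoza, Castillo, Greco and Nakamura, by years on the bench (higher first): Mendoza and Castillo (30 years) before Greco (14 years) before Nakamura (10 years).
Mendoza and Castillo are each on senior status, so the next rule applies.
Mendoza and Castillo both have date of commission 3 Jan 2003, so the next rule applies.
Among Mendoza and Castillo, by date of first judicial appointment (earlier first): Mendoza (Jun 1, 1997) before Castillo (Dec 24, 2002).
Order: Nguyen, Leclerc, Fontaine, Sorensen, Horvat, Mendoza, Castillo, Greco, Nakamura.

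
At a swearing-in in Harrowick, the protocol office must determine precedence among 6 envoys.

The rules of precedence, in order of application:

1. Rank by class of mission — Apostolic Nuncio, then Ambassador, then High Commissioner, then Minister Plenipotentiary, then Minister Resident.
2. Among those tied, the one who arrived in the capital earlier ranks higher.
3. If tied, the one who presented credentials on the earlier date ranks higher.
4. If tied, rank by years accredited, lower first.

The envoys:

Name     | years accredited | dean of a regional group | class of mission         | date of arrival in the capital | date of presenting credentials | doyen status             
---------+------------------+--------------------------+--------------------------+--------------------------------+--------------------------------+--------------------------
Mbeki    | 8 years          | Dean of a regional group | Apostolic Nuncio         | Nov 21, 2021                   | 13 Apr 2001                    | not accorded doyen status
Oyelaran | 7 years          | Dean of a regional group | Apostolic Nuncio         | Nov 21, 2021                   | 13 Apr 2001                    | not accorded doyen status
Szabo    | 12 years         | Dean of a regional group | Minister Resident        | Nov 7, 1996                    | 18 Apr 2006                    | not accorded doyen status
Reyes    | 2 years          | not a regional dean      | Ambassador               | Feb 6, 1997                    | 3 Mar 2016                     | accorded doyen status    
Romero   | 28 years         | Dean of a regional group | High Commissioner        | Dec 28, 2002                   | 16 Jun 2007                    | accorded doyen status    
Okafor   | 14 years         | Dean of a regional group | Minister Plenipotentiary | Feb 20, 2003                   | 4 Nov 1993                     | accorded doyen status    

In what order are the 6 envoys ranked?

Oyelaran, Mbeki, Reyes, Romero, Okafor, Szabo

By class of mission: Oyelaran and Mbeki (Apostolic Nuncio); then Reyes (Ambassador); then Romero (High Commissioner); then Okafor (Minister Plenipotentiary); then Szabo (Minister Resident).
Oyelaran and Mbeki both have date of arrival in the capital Nov 21, 2021, so the next rule applies.
Oyelaran and Mbeki both have date of presenting credentials 13 Apr 2001, so the next rule applies.
Among Oyelaran and Mbeki, by years accredited (lower first): Oyelaran (7 years) before Mbeki (8 years).
Full order: Oyelaran, Mbeki, Reyes, Romero, Okafor, Szabo.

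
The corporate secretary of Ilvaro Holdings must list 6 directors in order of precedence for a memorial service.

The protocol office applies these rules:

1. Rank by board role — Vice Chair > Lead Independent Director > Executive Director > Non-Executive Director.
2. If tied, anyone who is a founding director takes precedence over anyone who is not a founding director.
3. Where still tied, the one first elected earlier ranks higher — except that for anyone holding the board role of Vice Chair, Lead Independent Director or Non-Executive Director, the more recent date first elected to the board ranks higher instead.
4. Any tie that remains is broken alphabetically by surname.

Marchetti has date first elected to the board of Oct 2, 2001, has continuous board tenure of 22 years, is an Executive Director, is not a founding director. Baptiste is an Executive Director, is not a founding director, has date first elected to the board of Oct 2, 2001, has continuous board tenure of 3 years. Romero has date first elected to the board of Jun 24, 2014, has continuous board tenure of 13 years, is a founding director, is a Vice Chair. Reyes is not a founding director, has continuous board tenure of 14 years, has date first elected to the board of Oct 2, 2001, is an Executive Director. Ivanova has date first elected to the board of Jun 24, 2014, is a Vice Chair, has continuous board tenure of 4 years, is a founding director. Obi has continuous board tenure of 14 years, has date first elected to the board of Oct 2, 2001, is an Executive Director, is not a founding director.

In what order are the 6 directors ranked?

Ivanova, Romero, Baptiste, Marchetti, Obi, Reyes

By board role: Ivanova and Romero (Vice Chair); then Baptiste, Marchetti, Obi and Reyes (Executive Director).
Ivanova and Romero are each a founding director, so the next rule applies.
Ivanova and Romero both have date first elected to the board Jun 24, 2014, so the next rule applies.
Among Ivanova and Romero, alphabetically by surname: Ivanova before Romero.
Baptiste, Marchetti, Obi and Reyes are each not a founding director, so the next rule applies.
Baptiste, Marchetti, Obi and Reyes all have date first elected to the board Oct 2, 2001, so the next rule applies.
Among Baptiste, Marchetti, Obi and Reyes, alphabetically by surname: Baptiste before Marchetti before Obi before Reyes.
Full order: Ivanova, Romero, Baptiste, Marchetti, Obi, Reyes.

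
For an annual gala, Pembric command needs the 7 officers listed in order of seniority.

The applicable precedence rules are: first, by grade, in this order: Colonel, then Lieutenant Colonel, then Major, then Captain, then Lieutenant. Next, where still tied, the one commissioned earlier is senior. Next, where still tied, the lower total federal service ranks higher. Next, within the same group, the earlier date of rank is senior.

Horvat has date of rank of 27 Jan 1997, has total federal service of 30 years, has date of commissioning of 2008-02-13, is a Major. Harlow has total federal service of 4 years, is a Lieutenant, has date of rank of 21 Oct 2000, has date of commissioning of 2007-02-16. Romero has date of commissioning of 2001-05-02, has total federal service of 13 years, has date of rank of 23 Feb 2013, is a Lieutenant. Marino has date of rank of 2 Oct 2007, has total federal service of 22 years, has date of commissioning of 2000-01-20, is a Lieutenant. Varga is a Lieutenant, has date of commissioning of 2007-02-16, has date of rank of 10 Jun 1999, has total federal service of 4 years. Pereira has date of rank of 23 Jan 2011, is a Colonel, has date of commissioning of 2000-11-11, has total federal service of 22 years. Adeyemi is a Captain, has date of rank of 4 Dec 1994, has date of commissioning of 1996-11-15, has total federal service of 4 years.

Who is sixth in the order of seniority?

Varga

By grade: Pereira (Colonel); then Horvat (Major); then Adeyemi (Captain); then Marino, Romero, Varga and Harlow (Lieutenant).
Among Marino, Romero, Varga and Harlow, by date of commissioning (earlier first): Marino (2000-01-20) before Romero (2001-05-02) before Varga and Harlow (2007-02-16).
Varga and Harlow both have total federal service 4 years, so the next rule applies.
Among Varga and Harlow, by date of rank (earlier first): Varga (10 Jun 1999) before Harlow (21 Oct 2000).
Order: Pereira, Horvat, Adeyemi, Marino, Romero, Varga, Harlow.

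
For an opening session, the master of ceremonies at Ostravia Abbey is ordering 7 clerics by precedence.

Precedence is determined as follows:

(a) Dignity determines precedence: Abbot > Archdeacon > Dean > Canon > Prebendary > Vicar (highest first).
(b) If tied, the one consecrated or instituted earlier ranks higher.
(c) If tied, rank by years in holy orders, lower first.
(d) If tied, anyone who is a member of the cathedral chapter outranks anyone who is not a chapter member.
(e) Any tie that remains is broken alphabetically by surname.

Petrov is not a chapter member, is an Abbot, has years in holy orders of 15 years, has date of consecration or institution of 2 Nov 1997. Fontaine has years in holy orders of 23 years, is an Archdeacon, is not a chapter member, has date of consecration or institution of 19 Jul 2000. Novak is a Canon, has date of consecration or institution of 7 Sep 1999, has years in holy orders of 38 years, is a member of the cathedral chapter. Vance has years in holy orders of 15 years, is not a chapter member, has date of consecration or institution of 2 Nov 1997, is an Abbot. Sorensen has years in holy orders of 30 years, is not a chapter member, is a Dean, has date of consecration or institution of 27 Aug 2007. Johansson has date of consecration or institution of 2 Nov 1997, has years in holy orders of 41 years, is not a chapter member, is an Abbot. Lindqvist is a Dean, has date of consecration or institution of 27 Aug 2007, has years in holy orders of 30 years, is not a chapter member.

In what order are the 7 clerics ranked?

By dignity: Petrov, Vance and Johansson (Abbot); then Fontaine (Archdeacon); then Lindqvist and Sorensen (Dean); then Novak (Canon).
Petrov, Vance and Johansson all have date of consecration or institution 2 Nov 1997, so the next rule applies.
Among Petrov, Vance and Johansson, by years in holy orders (lower first): Petrov and Vance (15 years) before Johansson (41 years).
Petrov and Vance are each not a chapter member, so the next rule applies.
Among Petrov and Vance, alphabetically by surname: Petrov before Vance.
Lindqvist and Sorensen both have date of consecration or institution 27 Aug 2007, so the next rule applies.
Lindqvist and Sorensen both have years in holy orders 30 years, so the next rule applies.
Lindqvist and Sorensen are each not a chapter member, so the next rule applies.
Among Lindqvist and Sorensen, alphabetically by surname: Lindqvist before Sorensen.
Full order: Petrov, Vance, Johansson, Fontaine, Lindqvist, Sorensen, Novak.

Petrov, Vance, Johansson, Fontaine, Lindqvist, Sorensen, Novak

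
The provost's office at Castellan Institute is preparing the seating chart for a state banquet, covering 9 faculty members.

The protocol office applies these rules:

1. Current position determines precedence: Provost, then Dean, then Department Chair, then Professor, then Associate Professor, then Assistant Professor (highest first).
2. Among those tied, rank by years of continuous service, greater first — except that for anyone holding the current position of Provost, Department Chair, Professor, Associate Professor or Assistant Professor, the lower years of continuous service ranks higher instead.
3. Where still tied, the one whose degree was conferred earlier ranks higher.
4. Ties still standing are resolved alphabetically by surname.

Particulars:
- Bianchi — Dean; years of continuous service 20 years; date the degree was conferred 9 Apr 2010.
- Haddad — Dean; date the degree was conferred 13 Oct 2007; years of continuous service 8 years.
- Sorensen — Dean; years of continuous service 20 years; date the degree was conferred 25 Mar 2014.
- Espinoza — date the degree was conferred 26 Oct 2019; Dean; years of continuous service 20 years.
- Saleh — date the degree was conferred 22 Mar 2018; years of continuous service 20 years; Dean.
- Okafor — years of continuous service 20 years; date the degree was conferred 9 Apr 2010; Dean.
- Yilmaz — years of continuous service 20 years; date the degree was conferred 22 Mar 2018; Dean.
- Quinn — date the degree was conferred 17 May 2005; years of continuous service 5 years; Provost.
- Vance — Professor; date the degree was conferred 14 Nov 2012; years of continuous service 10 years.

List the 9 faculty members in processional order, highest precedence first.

By current position: Quinn (Provost); then Bianchi, Okafor, Sorensen, Saleh, Yilmaz, Espinoza and Haddad (Dean); then Vance (Professor).
Among Bianchi, Okafor, Sorensen, Saleh, Yilmaz, Espinoza and Haddad, by years of continuous service (higher first): Bianchi, Okafor, Sorensen, Saleh, Yilmaz and Espinoza (20 years) before Haddad (8 years).
Among Bianchi, Okafor, Sorensen, Saleh, Yilmaz and Espinoza, by date the degree was conferred (earlier first): Bianchi and Okafor (9 Apr 2010) before Sorensen (25 Mar 2014) before Saleh and Yilmaz (22 Mar 2018) before Espinoza (26 Oct 2019).
Among Bianchi and Okafor, alphabetically by surname: Bianchi before Okafor.
Among Saleh and Yilmaz, alphabetically by surname: Saleh before Yilmaz.
Full order: Quinn, Bianchi, Okafor, Sorensen, Saleh, Yilmaz, Espinoza, Haddad, Vance.

Quinn, Bianchi, Okafor, Sorensen, Saleh, Yilmaz, Espinoza, Haddad, Vance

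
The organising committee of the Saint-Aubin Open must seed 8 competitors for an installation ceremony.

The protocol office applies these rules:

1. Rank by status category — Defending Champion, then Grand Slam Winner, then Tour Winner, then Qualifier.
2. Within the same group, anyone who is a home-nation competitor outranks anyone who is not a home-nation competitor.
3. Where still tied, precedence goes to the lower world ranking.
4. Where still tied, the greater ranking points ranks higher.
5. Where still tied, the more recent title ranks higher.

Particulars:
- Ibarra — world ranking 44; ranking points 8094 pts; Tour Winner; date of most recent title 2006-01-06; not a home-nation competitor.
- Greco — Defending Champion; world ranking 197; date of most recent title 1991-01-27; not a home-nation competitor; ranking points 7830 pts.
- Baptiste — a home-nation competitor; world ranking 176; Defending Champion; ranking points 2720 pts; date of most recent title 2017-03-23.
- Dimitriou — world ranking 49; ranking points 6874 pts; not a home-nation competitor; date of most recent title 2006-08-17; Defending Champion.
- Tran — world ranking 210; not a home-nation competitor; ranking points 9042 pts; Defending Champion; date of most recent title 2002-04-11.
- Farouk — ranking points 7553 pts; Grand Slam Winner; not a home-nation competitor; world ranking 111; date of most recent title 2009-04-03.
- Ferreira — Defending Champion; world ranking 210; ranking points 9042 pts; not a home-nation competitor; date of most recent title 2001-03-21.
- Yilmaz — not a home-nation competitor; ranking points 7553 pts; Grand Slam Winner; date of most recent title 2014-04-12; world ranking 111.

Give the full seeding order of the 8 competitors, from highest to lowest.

Baptiste, Dimitriou, Greco, Tran, Ferreira, Yilmaz, Farouk, Ibarra

By status category: Baptiste, Dimitriou, Greco, Tran and Ferreira (Defending Champion); then Yilmaz and Farouk (Grand Slam Winner); then Ibarra (Tour Winner).
Among Baptiste, Dimitriou, Greco, Tran and Ferreira, a home-nation competitor before not a home-nation competitor: Baptiste (a home-nation competitor) before Dimitriou, Greco, Tran and Ferreira (not a home-nation competitor).
Among Dimitriou, Greco, Tran and Ferreira, by world ranking (lower first): Dimitriou (49) before Greco (197) before Tran and Ferreira (210).
Tran and Ferreira both have ranking points 9042 pts, so the next rule applies.
Among Tran and Ferreira, by date of most recent title (later first): Tran (2002-04-11) before Ferreira (2001-03-21).
Yilmaz and Farouk are each not a home-nation competitor, so the next rule applies.
Yilmaz and Farouk both have world ranking 111, so the next rule applies.
Yilmaz and Farouk both have ranking points 7553 pts, so the next rule applies.
Among Yilmaz and Farouk, by date of most recent title (later first): Yilmaz (2014-04-12) before Farouk (2009-04-03).
Full order: Baptiste, Dimitriou, Greco, Tran, Ferreira, Yilmaz, Farouk, Ibarra.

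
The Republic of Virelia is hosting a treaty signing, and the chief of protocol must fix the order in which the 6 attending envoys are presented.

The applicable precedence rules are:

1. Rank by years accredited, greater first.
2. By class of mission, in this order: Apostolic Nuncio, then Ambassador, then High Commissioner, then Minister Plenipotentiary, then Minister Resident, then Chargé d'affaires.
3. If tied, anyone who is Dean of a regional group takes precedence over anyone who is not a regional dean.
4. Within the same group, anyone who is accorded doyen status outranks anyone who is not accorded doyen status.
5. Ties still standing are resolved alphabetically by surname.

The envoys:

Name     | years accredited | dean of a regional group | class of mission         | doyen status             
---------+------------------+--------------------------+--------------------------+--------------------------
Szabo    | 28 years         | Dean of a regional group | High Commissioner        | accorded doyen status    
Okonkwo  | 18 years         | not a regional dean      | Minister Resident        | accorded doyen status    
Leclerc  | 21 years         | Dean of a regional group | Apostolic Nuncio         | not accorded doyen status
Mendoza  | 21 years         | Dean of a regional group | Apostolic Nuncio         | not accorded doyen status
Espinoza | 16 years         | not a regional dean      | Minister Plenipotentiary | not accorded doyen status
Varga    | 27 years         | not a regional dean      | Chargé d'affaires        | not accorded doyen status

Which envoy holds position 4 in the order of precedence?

Mendoza

By years accredited (higher first): Szabo (28 years); then Varga (27 years); then Leclerc and Mendoza (both 21 years); then Okonkwo (18 years); then Espinoza (16 years).
Leclerc and Mendoza are each Apostolic Nuncio, so the next rule applies.
Leclerc and Mendoza are each Dean of a regional group, so the next rule applies.
Leclerc and Mendoza are each not accorded doyen status, so the next rule applies.
Among Leclerc and Mendoza, alphabetically by surname: Leclerc before Mendoza.
Order: Szabo, Varga, Leclerc, Mendoza, Okonkwo, Espinoza.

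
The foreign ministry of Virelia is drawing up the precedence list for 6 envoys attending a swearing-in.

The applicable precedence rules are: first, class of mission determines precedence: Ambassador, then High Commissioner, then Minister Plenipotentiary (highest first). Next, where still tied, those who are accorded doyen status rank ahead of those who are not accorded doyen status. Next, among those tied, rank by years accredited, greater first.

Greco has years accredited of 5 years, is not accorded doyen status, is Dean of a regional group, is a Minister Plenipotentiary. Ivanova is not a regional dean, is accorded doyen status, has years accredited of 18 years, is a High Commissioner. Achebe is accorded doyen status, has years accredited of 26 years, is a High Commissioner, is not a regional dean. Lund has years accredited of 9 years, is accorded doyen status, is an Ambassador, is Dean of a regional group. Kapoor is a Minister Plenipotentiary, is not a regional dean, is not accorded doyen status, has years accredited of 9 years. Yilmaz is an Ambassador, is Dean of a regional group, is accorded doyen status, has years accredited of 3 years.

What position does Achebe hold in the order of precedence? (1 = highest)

By class of mission: Lund and Yilmaz (Ambassador); then Achebe and Ivanova (High Commissioner); then Kapoor and Greco (Minister Plenipotentiary).
Lund and Yilmaz are each accorded doyen status, so the next rule applies.
Among Lund and Yilmaz, by years accredited (higher first): Lund (9 years) before Yilmaz (3 years).
Achebe and Ivanova are each accorded doyen status, so the next rule applies.
Among Achebe and Ivanova, by years accredited (higher first): Achebe (26 years) before Ivanova (18 years).
Kapoor and Greco are each not accorded doyen status, so the next rule applies.
Among Kapoor and Greco, by years accredited (higher first): Kapoor (9 years) before Greco (5 years).
Order: Lund, Yilmaz, Achebe, Ivanova, Kapoor, Greco. So position 3.

3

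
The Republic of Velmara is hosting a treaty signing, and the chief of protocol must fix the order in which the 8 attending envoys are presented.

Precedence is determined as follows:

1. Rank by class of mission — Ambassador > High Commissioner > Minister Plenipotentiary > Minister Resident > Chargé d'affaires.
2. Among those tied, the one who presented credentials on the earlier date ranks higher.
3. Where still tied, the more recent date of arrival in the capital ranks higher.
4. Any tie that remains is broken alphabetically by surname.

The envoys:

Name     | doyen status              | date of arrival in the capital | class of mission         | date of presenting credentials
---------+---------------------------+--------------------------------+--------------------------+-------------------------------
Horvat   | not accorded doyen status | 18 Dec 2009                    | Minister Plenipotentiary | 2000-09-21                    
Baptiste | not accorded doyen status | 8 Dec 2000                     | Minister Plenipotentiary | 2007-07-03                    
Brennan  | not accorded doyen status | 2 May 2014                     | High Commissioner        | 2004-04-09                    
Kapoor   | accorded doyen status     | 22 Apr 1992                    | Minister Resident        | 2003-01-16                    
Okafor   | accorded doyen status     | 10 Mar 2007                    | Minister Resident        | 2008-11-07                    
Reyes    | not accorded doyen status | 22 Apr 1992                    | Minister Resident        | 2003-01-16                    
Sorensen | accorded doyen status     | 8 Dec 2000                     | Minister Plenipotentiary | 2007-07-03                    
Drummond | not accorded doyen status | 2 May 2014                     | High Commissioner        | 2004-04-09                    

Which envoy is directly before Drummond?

By class of mission: Brennan and Drummond (High Commissioner); then Horvat, Baptiste and Sorensen (Minister Plenipotentiary); then Kapoor, Reyes and Okafor (Minister Resident).
Brennan and Drummond both have date of presenting credentials 2004-04-09, so the next rule applies.
Brennan and Drummond both have date of arrival in the capital 2 May 2014, so the next rule applies.
Among Brennan and Drummond, alphabetically by surname: Brennan before Drummond.
Among Horvat, Baptiste and Sorensen, by date of presenting credentials (earlier first): Horvat (2000-09-21) before Baptiste and Sorensen (2007-07-03).
Baptiste and Sorensen both have date of arrival in the capital 8 Dec 2000, so the next rule applies.
Among Baptiste and Sorensen, alphabetically by surname: Baptiste before Sorensen.
Among Kapoor, Reyes and Okafor, by date of presenting credentials (earlier first): Kapoor and Reyes (2003-01-16) before Okafor (2008-11-07).
Kapoor and Reyes both have date of arrival in the capital 22 Apr 1992, so the next rule applies.
Among Kapoor and Reyes, alphabetically by surname: Kapoor before Reyes.
Order: Brennan, Drummond, Horvat, Baptiste, Sorensen, Kapoor, Reyes, Okafor.

Brennan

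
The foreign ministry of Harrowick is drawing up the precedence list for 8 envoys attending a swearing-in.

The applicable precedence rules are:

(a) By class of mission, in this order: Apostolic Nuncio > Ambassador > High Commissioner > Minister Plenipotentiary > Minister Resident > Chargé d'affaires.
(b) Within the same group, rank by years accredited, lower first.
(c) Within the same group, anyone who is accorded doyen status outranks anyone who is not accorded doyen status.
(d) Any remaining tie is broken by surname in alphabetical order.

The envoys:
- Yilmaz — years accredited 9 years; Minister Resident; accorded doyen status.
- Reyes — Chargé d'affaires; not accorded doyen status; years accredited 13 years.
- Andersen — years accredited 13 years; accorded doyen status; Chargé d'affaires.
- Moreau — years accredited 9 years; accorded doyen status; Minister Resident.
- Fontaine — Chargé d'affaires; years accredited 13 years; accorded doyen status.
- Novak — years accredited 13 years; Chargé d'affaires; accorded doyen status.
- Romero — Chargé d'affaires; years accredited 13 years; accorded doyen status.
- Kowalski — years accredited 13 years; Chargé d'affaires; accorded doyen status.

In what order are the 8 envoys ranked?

By class of mission: Moreau and Yilmaz (Minister Resident); then Andersen, Fontaine, Kowalski, Novak, Romero and Reyes (Chargé d'affaires).
Moreau and Yilmaz both have years accredited 9 years, so the next rule applies.
Moreau and Yilmaz are each accorded doyen status, so the next rule applies.
Among Moreau and Yilmaz, alphabetically by surname: Moreau before Yilmaz.
Andersen, Fontaine, Kowalski, Novak, Romero and Reyes all have years accredited 13 years, so the next rule applies.
Among Andersen, Fontaine, Kowalski, Novak, Romero and Reyes, accorded doyen status before not accorded doyen status: Andersen, Fontaine, Kowalski, Novak and Romero (accorded doyen status) before Reyes (not accorded doyen status).
Among Andersen, Fontaine, Kowalski, Novak and Romero, alphabetically by surname: Andersen before Fontaine before Kowalski before Novak before Romero.
Full order: Moreau, Yilmaz, Andersen, Fontaine, Kowalski, Novak, Romero, Reyes.

Moreau, Yilmaz, Andersen, Fontaine, Kowalski, Novak, Romero, Reyes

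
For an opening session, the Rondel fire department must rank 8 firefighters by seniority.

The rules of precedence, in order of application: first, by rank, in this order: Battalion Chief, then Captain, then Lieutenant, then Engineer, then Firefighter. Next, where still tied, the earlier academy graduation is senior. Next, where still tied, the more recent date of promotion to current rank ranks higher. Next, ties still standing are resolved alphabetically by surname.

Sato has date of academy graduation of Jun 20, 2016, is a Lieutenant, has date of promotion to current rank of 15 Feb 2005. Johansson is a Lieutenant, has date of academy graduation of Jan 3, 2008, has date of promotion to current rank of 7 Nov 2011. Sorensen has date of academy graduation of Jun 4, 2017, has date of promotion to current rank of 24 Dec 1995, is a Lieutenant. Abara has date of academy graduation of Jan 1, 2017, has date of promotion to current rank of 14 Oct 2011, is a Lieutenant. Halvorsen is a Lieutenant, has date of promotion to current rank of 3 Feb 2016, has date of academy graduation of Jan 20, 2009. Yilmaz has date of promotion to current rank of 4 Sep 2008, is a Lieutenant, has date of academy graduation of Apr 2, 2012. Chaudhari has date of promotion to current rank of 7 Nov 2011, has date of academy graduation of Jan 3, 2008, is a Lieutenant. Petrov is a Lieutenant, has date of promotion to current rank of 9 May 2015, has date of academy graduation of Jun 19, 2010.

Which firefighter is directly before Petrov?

By rank: Chaudhari, Johansson, Halvorsen, Petrov, Yilmaz, Sato, Abara and Sorensen (Lieutenant).
Among Chaudhari, Johansson, Halvorsen, Petrov, Yilmaz, Sato, Abara and Sorensen, by date of academy graduation (earlier first): Chaudhari and Johansson (Jan 3, 2008) before Halvorsen (Jan 20, 2009) before Petrov (Jun 19, 2010) before Yilmaz (Apr 2, 2012) before Sato (Jun 20, 2016) before Abara (Jan 1, 2017) before Sorensen (Jun 4, 2017).
Chaudhari and Johansson both have date of promotion to current rank 7 Nov 2011, so the next rule applies.
Among Chaudhari and Johansson, alphabetically by surname: Chaudhari before Johansson.
Order: Chaudhari, Johansson, Halvorsen, Petrov, Yilmaz, Sato, Abara, Sorensen.

Halvorsen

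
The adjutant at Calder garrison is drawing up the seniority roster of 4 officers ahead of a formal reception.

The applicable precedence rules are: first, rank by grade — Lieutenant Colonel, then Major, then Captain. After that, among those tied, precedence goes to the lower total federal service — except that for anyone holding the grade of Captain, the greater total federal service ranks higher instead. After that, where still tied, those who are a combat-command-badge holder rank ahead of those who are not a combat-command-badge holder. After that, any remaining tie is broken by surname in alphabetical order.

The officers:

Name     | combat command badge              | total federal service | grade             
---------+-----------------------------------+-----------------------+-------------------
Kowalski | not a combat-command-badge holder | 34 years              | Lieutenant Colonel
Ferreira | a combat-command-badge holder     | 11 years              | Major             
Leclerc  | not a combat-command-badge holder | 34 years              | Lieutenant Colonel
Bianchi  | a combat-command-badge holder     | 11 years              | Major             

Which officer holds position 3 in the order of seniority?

By grade: Kowalski and Leclerc (Lieutenant Colonel); then Bianchi and Ferreira (Major).
Kowalski and Leclerc both have total federal service 34 years, so the next rule applies.
Kowalski and Leclerc are each not a combat-command-badge holder, so the next rule applies.
Among Kowalski and Leclerc, alphabetically by surname: Kowalski before Leclerc.
Bianchi and Ferreira both have total federal service 11 years, so the next rule applies.
Bianchi and Ferreira are each a combat-command-badge holder, so the next rule applies.
Among Bianchi and Ferreira, alphabetically by surname: Bianchi before Ferreira.
Order: Kowalski, Leclerc, Bianchi, Ferreira.

Bianchi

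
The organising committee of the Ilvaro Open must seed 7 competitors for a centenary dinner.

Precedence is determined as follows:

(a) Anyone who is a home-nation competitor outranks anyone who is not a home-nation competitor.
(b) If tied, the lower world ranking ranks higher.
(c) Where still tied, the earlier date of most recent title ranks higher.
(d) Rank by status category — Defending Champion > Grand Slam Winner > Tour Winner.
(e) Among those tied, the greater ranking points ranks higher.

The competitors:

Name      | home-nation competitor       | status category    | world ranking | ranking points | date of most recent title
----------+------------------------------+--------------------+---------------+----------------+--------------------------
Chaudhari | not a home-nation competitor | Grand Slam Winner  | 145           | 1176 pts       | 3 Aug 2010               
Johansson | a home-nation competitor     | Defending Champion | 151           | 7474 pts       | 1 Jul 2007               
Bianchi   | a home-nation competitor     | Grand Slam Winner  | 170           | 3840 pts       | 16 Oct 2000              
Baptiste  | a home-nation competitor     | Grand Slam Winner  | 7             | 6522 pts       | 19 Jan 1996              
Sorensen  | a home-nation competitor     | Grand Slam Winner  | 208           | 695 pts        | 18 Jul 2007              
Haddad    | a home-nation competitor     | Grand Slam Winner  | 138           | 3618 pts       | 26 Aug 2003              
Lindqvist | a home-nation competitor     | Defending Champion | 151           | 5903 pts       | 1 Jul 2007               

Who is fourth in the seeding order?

Lindqvist

By the first rule: Baptiste, Haddad, Johansson, Lindqvist, Bianchi and Sorensen (each a home-nation competitor); then Chaudhari (not a home-nation competitor).
Among Baptiste, Haddad, Johansson, Lindqvist, Bianchi and Sorensen, by world ranking (lower first): Baptiste (7) before Haddad (138) before Johansson and Lindqvist (151) before Bianchi (170) before Sorensen (208).
Johansson and Lindqvist both have date of most recent title 1 Jul 2007, so the next rule applies.
Johansson and Lindqvist are each Defending Champion, so the next rule applies.
Among Johansson and Lindqvist, by ranking points (higher first): Johansson (7474 pts) before Lindqvist (5903 pts).
Order: Baptiste, Haddad, Johansson, Lindqvist, Bianchi, Sorensen, Chaudhari.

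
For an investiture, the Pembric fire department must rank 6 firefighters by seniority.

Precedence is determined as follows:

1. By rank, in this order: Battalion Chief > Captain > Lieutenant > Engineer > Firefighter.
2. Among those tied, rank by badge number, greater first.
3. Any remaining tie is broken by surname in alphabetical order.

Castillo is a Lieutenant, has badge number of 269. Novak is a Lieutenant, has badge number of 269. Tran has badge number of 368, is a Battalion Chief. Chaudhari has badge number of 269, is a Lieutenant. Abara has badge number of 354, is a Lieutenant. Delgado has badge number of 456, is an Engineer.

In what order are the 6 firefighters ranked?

Tran, Abara, Castillo, Chaudhari, Novak, Delgado

By rank: Tran (Battalion Chief); then Abara, Castillo, Chaudhari and Novak (Lieutenant); then Delgado (Engineer).
Among Abara, Castillo, Chaudhari and Novak, by badge number (higher first): Abara (354) before Castillo, Chaudhari and Novak (269).
Among Castillo, Chaudhari and Novak, alphabetically by surname: Castillo before Chaudhari before Novak.
Full order: Tran, Abara, Castillo, Chaudhari, Novak, Delgado.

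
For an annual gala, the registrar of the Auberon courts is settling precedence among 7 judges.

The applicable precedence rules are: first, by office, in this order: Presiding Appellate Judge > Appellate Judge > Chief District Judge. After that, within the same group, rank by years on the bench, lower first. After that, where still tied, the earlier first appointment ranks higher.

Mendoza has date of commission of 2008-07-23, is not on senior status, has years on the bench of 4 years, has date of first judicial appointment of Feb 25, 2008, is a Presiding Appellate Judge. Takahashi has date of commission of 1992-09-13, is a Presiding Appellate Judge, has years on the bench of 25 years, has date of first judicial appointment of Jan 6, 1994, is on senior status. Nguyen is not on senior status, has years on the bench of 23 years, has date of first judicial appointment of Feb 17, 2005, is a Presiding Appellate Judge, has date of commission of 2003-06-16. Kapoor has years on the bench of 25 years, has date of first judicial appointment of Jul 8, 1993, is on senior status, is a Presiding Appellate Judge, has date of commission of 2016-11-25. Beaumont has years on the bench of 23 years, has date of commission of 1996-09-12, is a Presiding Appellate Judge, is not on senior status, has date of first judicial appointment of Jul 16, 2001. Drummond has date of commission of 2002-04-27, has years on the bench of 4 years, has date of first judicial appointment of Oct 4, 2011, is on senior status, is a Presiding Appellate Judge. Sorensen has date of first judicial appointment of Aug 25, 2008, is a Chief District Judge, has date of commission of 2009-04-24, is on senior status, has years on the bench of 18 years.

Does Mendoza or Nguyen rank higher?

By office: Mendoza, Drummond, Beaumont, Nguyen, Kapoor and Takahashi (Presiding Appellate Judge); then Sorensen (Chief District Judge).
Among Mendoza, Drummond, Beaumont, Nguyen, Kapoor and Takahashi, by years on the bench (lower first): Mendoza and Drummond (4 years) before Beaumont and Nguyen (23 years) before Kapoor and Takahashi (25 years).
Among Mendoza and Drummond, by date of first judicial appointment (earlier first): Mendoza (Feb 25, 2008) before Drummond (Oct 4, 2011).
Among Beaumont and Nguyen, by date of first judicial appointment (earlier first): Beaumont (Jul 16, 2001) before Nguyen (Feb 17, 2005).
Among Kapoor and Takahashi, by date of first judicial appointment (earlier first): Kapoor (Jul 8, 1993) before Takahashi (Jan 6, 1994).
So Mendoza takes precedence.

Mendoza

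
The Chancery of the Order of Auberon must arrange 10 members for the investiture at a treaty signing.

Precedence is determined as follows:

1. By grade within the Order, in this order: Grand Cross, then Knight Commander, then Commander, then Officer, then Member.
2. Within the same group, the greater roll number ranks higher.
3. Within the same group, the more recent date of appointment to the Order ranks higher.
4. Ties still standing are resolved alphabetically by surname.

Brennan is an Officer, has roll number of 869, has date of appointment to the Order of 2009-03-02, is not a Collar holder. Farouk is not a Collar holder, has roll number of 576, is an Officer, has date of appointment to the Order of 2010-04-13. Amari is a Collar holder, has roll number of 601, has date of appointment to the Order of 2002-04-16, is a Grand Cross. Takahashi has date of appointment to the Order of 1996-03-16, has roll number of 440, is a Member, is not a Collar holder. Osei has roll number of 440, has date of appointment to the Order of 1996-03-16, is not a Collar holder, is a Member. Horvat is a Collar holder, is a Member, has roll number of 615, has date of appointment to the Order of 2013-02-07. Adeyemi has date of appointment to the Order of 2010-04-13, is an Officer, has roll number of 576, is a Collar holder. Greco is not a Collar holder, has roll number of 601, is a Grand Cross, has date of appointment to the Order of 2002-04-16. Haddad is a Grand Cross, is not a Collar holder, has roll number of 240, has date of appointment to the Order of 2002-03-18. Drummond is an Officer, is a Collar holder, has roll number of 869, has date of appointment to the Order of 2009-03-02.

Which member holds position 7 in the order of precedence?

By grade within the Order: Amari, Greco and Haddad (Grand Cross); then Brennan, Drummond, Adeyemi and Farouk (Officer); then Horvat, Osei and Takahashi (Member).
Among Amari, Greco and Haddad, by roll number (higher first): Amari and Greco (601) before Haddad (240).
Amari and Greco both have date of appointment to the Order 2002-04-16, so the next rule applies.
Among Amari and Greco, alphabetically by surname: Amari before Greco.
Among Brennan, Drummond, Adeyemi and Farouk, by roll number (higher first): Brennan and Drummond (869) before Adeyemi and Farouk (576).
Brennan and Drummond both have date of appointment to the Order 2009-03-02, so the next rule applies.
Among Brennan and Drummond, alphabetically by surname: Brennan before Drummond.
Adeyemi and Farouk both have date of appointment to the Order 2010-04-13, so the next rule applies.
Among Adeyemi and Farouk, alphabetically by surname: Adeyemi before Farouk.
Among Horvat, Osei and Takahashi, by roll number (higher first): Horvat (615) before Osei and Takahashi (440).
Osei and Takahashi both have date of appointment to the Order 1996-03-16, so the next rule applies.
Among Osei and Takahashi, alphabetically by surname: Osei before Takahashi.
Order: Amari, Greco, Haddad, Brennan, Drummond, Adeyemi, Farouk, Horvat, Osei, Takahashi.

Farouk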